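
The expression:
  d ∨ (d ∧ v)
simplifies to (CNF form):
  d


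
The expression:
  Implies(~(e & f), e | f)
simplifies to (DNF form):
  e | f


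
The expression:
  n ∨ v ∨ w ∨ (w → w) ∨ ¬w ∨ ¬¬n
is always true.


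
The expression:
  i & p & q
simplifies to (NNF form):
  i & p & q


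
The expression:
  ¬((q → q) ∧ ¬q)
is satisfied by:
  {q: True}


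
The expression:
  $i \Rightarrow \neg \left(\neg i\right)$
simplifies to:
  $\text{True}$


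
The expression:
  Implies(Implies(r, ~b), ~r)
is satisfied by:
  {b: True, r: False}
  {r: False, b: False}
  {r: True, b: True}


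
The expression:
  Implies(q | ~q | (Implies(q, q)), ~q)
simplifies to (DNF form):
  ~q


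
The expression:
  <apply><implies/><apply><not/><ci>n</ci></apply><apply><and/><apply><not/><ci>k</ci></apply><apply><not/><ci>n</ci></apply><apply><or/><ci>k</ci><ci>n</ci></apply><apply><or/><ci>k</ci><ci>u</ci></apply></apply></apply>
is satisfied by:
  {n: True}


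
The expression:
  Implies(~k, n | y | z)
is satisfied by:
  {n: True, y: True, k: True, z: True}
  {n: True, y: True, k: True, z: False}
  {n: True, y: True, z: True, k: False}
  {n: True, y: True, z: False, k: False}
  {n: True, k: True, z: True, y: False}
  {n: True, k: True, z: False, y: False}
  {n: True, k: False, z: True, y: False}
  {n: True, k: False, z: False, y: False}
  {y: True, k: True, z: True, n: False}
  {y: True, k: True, z: False, n: False}
  {y: True, z: True, k: False, n: False}
  {y: True, z: False, k: False, n: False}
  {k: True, z: True, y: False, n: False}
  {k: True, y: False, z: False, n: False}
  {z: True, y: False, k: False, n: False}


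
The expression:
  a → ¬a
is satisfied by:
  {a: False}


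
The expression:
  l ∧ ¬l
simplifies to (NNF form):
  False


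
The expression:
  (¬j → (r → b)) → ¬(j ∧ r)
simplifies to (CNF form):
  ¬j ∨ ¬r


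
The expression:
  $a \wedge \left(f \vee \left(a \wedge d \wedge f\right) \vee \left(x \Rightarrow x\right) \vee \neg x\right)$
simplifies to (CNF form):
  $a$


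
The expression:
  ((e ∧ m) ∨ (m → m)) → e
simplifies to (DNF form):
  e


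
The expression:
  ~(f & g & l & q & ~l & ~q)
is always true.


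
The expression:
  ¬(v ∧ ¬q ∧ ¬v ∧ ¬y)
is always true.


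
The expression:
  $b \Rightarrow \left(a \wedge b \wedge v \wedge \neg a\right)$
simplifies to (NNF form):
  $\neg b$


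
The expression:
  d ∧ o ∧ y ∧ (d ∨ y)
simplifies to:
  d ∧ o ∧ y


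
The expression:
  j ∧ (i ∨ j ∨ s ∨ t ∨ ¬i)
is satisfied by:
  {j: True}


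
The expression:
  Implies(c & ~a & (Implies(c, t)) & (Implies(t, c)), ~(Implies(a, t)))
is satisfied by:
  {a: True, c: False, t: False}
  {c: False, t: False, a: False}
  {a: True, t: True, c: False}
  {t: True, c: False, a: False}
  {a: True, c: True, t: False}
  {c: True, a: False, t: False}
  {a: True, t: True, c: True}


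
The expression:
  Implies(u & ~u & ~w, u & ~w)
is always true.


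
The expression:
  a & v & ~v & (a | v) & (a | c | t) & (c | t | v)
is never true.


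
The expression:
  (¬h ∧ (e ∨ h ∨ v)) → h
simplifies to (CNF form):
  (h ∨ ¬e) ∧ (h ∨ ¬v)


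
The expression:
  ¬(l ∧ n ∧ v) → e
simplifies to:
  e ∨ (l ∧ n ∧ v)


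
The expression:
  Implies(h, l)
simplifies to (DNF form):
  l | ~h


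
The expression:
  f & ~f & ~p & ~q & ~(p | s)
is never true.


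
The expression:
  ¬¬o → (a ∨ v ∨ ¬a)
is always true.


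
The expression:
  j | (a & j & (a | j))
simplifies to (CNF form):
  j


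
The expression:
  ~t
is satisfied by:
  {t: False}


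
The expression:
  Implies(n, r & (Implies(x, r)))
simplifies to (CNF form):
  r | ~n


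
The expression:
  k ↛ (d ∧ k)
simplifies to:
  k ∧ ¬d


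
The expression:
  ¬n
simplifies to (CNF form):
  ¬n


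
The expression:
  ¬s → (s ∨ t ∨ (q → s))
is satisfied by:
  {t: True, s: True, q: False}
  {t: True, s: False, q: False}
  {s: True, t: False, q: False}
  {t: False, s: False, q: False}
  {t: True, q: True, s: True}
  {t: True, q: True, s: False}
  {q: True, s: True, t: False}


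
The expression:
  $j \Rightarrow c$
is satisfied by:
  {c: True, j: False}
  {j: False, c: False}
  {j: True, c: True}


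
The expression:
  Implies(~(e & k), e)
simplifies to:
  e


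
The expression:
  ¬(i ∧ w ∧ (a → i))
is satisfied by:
  {w: False, i: False}
  {i: True, w: False}
  {w: True, i: False}


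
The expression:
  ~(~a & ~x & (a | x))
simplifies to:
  True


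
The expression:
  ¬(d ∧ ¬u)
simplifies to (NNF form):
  u ∨ ¬d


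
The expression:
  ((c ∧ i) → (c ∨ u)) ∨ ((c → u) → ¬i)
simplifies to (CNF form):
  True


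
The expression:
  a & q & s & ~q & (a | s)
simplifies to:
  False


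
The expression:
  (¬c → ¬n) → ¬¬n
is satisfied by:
  {n: True}


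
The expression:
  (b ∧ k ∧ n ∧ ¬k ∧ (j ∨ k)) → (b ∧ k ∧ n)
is always true.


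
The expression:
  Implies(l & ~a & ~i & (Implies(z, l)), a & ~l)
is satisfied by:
  {i: True, a: True, l: False}
  {i: True, l: False, a: False}
  {a: True, l: False, i: False}
  {a: False, l: False, i: False}
  {i: True, a: True, l: True}
  {i: True, l: True, a: False}
  {a: True, l: True, i: False}


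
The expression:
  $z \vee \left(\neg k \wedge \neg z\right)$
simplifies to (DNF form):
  $z \vee \neg k$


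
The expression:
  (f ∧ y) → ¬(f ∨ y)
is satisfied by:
  {y: False, f: False}
  {f: True, y: False}
  {y: True, f: False}


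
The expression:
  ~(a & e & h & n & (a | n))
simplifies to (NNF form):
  ~a | ~e | ~h | ~n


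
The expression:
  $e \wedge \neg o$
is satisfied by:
  {e: True, o: False}


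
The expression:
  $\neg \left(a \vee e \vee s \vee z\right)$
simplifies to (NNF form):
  $\neg a \wedge \neg e \wedge \neg s \wedge \neg z$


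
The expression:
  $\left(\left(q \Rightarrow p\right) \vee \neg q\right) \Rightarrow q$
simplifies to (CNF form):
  $q$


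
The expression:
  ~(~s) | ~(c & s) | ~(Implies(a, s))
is always true.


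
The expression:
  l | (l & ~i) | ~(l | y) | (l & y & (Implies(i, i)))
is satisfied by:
  {l: True, y: False}
  {y: False, l: False}
  {y: True, l: True}


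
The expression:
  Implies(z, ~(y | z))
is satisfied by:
  {z: False}


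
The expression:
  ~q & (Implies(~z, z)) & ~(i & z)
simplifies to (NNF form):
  z & ~i & ~q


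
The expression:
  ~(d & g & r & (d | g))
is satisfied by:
  {g: False, d: False, r: False}
  {r: True, g: False, d: False}
  {d: True, g: False, r: False}
  {r: True, d: True, g: False}
  {g: True, r: False, d: False}
  {r: True, g: True, d: False}
  {d: True, g: True, r: False}


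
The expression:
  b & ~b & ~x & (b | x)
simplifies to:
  False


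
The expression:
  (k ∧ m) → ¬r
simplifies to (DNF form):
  ¬k ∨ ¬m ∨ ¬r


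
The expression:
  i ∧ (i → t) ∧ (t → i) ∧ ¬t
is never true.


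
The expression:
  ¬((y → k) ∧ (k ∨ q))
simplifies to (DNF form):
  (y ∧ ¬k) ∨ (¬k ∧ ¬q)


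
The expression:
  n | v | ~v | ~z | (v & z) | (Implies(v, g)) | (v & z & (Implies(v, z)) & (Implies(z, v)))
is always true.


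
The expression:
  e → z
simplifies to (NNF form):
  z ∨ ¬e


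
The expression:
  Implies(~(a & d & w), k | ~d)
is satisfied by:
  {k: True, w: True, a: True, d: False}
  {k: True, w: True, a: False, d: False}
  {k: True, a: True, w: False, d: False}
  {k: True, a: False, w: False, d: False}
  {w: True, a: True, k: False, d: False}
  {w: True, a: False, k: False, d: False}
  {a: True, k: False, w: False, d: False}
  {a: False, k: False, w: False, d: False}
  {d: True, k: True, w: True, a: True}
  {d: True, k: True, w: True, a: False}
  {d: True, k: True, a: True, w: False}
  {d: True, k: True, a: False, w: False}
  {d: True, w: True, a: True, k: False}


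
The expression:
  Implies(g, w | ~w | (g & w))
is always true.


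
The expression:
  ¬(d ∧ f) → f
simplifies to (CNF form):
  f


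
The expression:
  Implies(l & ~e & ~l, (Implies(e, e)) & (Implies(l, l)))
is always true.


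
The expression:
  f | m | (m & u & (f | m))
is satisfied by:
  {m: True, f: True}
  {m: True, f: False}
  {f: True, m: False}


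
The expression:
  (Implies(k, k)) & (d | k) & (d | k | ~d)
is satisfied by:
  {d: True, k: True}
  {d: True, k: False}
  {k: True, d: False}


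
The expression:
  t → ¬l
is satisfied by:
  {l: False, t: False}
  {t: True, l: False}
  {l: True, t: False}


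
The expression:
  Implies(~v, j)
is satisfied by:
  {v: True, j: True}
  {v: True, j: False}
  {j: True, v: False}


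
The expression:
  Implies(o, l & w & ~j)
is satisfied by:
  {w: True, l: True, o: False, j: False}
  {w: True, l: False, o: False, j: False}
  {l: True, j: False, w: False, o: False}
  {j: False, l: False, w: False, o: False}
  {j: True, w: True, l: True, o: False}
  {j: True, w: True, l: False, o: False}
  {j: True, l: True, w: False, o: False}
  {j: True, l: False, w: False, o: False}
  {o: True, w: True, l: True, j: False}


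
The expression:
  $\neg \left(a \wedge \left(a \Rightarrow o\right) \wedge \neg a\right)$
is always true.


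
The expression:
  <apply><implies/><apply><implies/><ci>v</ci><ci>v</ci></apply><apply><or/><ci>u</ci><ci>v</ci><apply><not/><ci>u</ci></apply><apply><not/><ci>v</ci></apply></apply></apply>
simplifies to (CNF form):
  <true/>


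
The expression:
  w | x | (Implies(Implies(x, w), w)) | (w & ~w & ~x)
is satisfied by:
  {x: True, w: True}
  {x: True, w: False}
  {w: True, x: False}


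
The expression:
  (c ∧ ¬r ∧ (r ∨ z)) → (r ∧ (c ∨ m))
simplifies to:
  r ∨ ¬c ∨ ¬z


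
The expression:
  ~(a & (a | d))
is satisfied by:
  {a: False}


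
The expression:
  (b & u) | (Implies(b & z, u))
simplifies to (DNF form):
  u | ~b | ~z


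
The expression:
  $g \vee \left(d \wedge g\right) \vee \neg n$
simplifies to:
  $g \vee \neg n$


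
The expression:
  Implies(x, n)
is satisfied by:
  {n: True, x: False}
  {x: False, n: False}
  {x: True, n: True}


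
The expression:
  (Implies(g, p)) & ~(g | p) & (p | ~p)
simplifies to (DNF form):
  ~g & ~p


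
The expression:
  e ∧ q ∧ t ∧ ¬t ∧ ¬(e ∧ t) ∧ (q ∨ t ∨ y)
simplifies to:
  False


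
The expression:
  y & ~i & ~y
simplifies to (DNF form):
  False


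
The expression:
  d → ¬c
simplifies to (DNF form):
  ¬c ∨ ¬d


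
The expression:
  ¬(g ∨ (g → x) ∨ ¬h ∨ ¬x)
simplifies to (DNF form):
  False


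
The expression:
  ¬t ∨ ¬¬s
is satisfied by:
  {s: True, t: False}
  {t: False, s: False}
  {t: True, s: True}


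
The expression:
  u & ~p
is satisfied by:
  {u: True, p: False}


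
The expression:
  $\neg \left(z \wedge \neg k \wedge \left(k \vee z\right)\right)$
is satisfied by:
  {k: True, z: False}
  {z: False, k: False}
  {z: True, k: True}


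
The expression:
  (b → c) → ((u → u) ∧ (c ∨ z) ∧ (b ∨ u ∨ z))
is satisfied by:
  {b: True, z: True, u: True, c: True}
  {b: True, z: True, u: True, c: False}
  {b: True, z: True, c: True, u: False}
  {b: True, z: True, c: False, u: False}
  {b: True, u: True, c: True, z: False}
  {b: True, u: True, c: False, z: False}
  {b: True, u: False, c: True, z: False}
  {b: True, u: False, c: False, z: False}
  {z: True, u: True, c: True, b: False}
  {z: True, u: True, c: False, b: False}
  {z: True, c: True, u: False, b: False}
  {z: True, c: False, u: False, b: False}
  {u: True, c: True, z: False, b: False}


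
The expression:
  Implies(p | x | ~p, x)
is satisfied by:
  {x: True}


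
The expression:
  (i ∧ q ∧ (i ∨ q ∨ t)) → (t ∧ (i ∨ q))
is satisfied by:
  {t: True, q: False, i: False}
  {q: False, i: False, t: False}
  {i: True, t: True, q: False}
  {i: True, q: False, t: False}
  {t: True, q: True, i: False}
  {q: True, t: False, i: False}
  {i: True, q: True, t: True}


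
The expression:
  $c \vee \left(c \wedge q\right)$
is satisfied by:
  {c: True}


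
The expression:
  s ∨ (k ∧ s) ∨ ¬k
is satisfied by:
  {s: True, k: False}
  {k: False, s: False}
  {k: True, s: True}


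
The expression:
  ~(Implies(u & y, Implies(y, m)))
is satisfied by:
  {u: True, y: True, m: False}


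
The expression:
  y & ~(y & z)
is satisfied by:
  {y: True, z: False}


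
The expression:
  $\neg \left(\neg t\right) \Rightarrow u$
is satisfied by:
  {u: True, t: False}
  {t: False, u: False}
  {t: True, u: True}


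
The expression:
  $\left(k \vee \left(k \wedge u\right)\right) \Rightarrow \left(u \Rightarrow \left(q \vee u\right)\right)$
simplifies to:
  $\text{True}$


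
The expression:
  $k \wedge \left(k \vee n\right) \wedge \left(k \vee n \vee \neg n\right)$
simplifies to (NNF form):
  $k$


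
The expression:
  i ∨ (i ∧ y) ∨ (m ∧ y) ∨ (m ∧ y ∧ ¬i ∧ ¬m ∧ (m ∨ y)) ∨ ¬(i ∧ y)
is always true.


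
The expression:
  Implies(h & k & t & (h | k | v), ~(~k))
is always true.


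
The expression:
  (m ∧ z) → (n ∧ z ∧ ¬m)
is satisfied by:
  {m: False, z: False}
  {z: True, m: False}
  {m: True, z: False}


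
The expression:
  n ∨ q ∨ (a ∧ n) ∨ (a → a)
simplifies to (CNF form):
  True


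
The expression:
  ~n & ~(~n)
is never true.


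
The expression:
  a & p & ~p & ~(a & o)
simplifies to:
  False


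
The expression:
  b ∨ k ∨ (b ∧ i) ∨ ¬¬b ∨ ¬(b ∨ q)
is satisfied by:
  {b: True, k: True, q: False}
  {b: True, q: False, k: False}
  {k: True, q: False, b: False}
  {k: False, q: False, b: False}
  {b: True, k: True, q: True}
  {b: True, q: True, k: False}
  {k: True, q: True, b: False}


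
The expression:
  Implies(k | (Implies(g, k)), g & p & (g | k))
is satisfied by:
  {g: True, p: True, k: False}
  {g: True, k: False, p: False}
  {g: True, p: True, k: True}


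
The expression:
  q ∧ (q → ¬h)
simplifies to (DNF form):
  q ∧ ¬h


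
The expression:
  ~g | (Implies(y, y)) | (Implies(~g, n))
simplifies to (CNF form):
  True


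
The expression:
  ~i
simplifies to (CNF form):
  ~i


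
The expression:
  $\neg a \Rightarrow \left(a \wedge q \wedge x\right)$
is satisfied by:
  {a: True}


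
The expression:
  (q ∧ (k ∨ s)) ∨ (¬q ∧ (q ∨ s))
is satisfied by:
  {k: True, s: True, q: True}
  {k: True, s: True, q: False}
  {s: True, q: True, k: False}
  {s: True, q: False, k: False}
  {k: True, q: True, s: False}


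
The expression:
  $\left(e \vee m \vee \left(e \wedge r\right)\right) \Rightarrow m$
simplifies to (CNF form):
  $m \vee \neg e$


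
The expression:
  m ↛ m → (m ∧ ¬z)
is always true.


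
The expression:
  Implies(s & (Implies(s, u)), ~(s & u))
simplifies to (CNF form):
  ~s | ~u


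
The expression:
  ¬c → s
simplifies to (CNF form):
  c ∨ s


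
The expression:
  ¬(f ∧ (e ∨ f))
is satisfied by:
  {f: False}


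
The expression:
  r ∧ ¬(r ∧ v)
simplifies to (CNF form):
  r ∧ ¬v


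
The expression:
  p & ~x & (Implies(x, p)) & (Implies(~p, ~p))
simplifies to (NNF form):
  p & ~x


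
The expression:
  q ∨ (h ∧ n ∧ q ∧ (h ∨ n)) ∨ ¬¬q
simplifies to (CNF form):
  q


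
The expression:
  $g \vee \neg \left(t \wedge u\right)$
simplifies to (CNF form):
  $g \vee \neg t \vee \neg u$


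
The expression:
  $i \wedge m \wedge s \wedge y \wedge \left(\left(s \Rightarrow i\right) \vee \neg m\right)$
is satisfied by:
  {m: True, s: True, y: True, i: True}


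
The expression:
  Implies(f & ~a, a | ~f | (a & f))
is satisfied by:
  {a: True, f: False}
  {f: False, a: False}
  {f: True, a: True}


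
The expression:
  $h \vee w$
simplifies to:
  $h \vee w$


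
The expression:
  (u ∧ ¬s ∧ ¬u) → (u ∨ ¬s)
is always true.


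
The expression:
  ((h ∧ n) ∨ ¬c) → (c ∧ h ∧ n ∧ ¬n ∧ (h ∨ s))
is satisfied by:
  {c: True, h: False, n: False}
  {c: True, n: True, h: False}
  {c: True, h: True, n: False}


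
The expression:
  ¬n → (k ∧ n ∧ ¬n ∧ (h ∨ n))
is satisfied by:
  {n: True}


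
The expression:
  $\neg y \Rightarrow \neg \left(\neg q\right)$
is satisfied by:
  {y: True, q: True}
  {y: True, q: False}
  {q: True, y: False}


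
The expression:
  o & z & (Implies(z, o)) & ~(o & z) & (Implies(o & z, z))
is never true.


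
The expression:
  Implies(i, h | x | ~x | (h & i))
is always true.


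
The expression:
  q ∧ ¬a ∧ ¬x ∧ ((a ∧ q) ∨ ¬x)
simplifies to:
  q ∧ ¬a ∧ ¬x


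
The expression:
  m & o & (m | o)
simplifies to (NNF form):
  m & o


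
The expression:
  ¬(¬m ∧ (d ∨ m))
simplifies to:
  m ∨ ¬d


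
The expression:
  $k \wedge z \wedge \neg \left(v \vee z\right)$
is never true.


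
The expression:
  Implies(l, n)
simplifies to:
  n | ~l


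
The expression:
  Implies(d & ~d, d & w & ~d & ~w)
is always true.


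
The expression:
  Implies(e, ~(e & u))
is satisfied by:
  {u: False, e: False}
  {e: True, u: False}
  {u: True, e: False}


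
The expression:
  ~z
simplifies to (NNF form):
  ~z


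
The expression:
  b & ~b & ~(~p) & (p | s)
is never true.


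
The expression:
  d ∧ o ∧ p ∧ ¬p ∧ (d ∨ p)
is never true.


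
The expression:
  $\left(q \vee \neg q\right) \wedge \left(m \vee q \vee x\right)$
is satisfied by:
  {x: True, q: True, m: True}
  {x: True, q: True, m: False}
  {x: True, m: True, q: False}
  {x: True, m: False, q: False}
  {q: True, m: True, x: False}
  {q: True, m: False, x: False}
  {m: True, q: False, x: False}


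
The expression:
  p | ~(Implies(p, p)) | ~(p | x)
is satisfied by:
  {p: True, x: False}
  {x: False, p: False}
  {x: True, p: True}


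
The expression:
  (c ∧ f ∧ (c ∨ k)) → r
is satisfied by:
  {r: True, c: False, f: False}
  {c: False, f: False, r: False}
  {f: True, r: True, c: False}
  {f: True, c: False, r: False}
  {r: True, c: True, f: False}
  {c: True, r: False, f: False}
  {f: True, c: True, r: True}


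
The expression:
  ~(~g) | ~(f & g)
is always true.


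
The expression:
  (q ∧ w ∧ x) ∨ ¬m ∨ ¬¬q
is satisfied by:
  {q: True, m: False}
  {m: False, q: False}
  {m: True, q: True}


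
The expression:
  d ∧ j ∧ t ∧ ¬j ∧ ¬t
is never true.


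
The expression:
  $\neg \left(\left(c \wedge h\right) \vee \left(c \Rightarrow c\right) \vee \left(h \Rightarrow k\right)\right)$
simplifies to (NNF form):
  $\text{False}$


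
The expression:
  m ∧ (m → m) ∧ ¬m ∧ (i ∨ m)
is never true.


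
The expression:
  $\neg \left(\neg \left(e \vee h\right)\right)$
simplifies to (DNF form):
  $e \vee h$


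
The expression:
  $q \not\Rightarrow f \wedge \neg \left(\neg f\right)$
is never true.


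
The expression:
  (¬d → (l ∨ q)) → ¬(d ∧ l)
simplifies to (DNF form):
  ¬d ∨ ¬l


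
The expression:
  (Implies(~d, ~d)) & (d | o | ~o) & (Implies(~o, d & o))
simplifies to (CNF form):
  o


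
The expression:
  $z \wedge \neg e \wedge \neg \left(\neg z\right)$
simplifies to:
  $z \wedge \neg e$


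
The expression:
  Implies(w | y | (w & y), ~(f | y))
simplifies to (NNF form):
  ~y & (~f | ~w)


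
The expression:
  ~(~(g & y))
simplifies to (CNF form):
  g & y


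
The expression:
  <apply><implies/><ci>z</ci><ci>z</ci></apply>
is always true.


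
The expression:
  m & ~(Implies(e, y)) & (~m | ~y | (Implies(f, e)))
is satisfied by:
  {m: True, e: True, y: False}


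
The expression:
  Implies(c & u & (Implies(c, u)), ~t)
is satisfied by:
  {u: False, c: False, t: False}
  {t: True, u: False, c: False}
  {c: True, u: False, t: False}
  {t: True, c: True, u: False}
  {u: True, t: False, c: False}
  {t: True, u: True, c: False}
  {c: True, u: True, t: False}


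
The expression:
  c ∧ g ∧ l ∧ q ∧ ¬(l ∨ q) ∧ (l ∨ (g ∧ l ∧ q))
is never true.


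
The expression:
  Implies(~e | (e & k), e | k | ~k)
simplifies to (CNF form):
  True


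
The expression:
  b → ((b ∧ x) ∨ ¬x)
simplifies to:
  True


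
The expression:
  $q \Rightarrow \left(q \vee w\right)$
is always true.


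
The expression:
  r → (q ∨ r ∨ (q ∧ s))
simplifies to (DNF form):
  True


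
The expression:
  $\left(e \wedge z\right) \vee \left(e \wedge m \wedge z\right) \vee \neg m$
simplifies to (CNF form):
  $\left(e \vee \neg m\right) \wedge \left(z \vee \neg m\right)$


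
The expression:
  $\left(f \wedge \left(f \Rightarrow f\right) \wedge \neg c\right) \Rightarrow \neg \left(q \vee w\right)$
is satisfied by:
  {c: True, q: False, w: False, f: False}
  {c: True, w: True, q: False, f: False}
  {c: True, q: True, w: False, f: False}
  {c: True, w: True, q: True, f: False}
  {c: False, q: False, w: False, f: False}
  {w: True, c: False, q: False, f: False}
  {q: True, c: False, w: False, f: False}
  {w: True, q: True, c: False, f: False}
  {f: True, c: True, q: False, w: False}
  {f: True, w: True, c: True, q: False}
  {f: True, c: True, q: True, w: False}
  {f: True, w: True, c: True, q: True}
  {f: True, c: False, q: False, w: False}


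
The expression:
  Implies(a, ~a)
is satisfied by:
  {a: False}


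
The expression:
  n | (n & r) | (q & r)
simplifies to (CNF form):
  (n | q) & (n | r)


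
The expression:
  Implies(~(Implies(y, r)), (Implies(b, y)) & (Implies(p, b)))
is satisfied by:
  {r: True, b: True, p: False, y: False}
  {r: True, p: False, y: False, b: False}
  {b: True, p: False, y: False, r: False}
  {b: False, p: False, y: False, r: False}
  {r: True, y: True, b: True, p: False}
  {r: True, y: True, b: False, p: False}
  {y: True, b: True, r: False, p: False}
  {y: True, r: False, p: False, b: False}
  {b: True, r: True, p: True, y: False}
  {r: True, p: True, b: False, y: False}
  {b: True, p: True, r: False, y: False}
  {p: True, r: False, y: False, b: False}
  {r: True, y: True, p: True, b: True}
  {r: True, y: True, p: True, b: False}
  {y: True, p: True, b: True, r: False}


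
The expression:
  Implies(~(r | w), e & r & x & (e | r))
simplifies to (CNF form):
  r | w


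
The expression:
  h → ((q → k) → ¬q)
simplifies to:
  ¬h ∨ ¬k ∨ ¬q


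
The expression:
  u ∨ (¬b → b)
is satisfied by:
  {b: True, u: True}
  {b: True, u: False}
  {u: True, b: False}


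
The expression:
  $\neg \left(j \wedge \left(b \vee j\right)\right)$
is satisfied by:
  {j: False}


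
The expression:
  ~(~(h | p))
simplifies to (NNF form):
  h | p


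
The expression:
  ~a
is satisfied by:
  {a: False}


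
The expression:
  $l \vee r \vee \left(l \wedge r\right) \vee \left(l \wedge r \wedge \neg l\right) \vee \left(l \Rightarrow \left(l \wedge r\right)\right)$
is always true.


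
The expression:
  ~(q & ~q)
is always true.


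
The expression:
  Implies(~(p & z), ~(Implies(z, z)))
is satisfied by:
  {z: True, p: True}


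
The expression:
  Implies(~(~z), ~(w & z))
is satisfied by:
  {w: False, z: False}
  {z: True, w: False}
  {w: True, z: False}


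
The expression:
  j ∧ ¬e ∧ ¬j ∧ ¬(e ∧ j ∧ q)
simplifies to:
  False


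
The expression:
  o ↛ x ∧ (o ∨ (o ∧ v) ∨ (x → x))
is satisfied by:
  {o: True, x: False}


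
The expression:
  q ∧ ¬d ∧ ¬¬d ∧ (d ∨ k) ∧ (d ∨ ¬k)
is never true.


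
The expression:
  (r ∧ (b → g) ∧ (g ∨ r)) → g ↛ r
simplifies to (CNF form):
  (b ∨ ¬r) ∧ (¬g ∨ ¬r)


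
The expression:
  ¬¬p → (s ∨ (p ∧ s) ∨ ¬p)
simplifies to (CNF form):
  s ∨ ¬p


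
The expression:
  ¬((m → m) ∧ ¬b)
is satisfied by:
  {b: True}


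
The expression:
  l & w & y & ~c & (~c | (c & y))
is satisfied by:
  {w: True, y: True, l: True, c: False}


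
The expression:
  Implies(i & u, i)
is always true.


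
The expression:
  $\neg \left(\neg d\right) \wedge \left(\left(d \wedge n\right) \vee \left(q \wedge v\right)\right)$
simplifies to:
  $d \wedge \left(n \vee q\right) \wedge \left(n \vee v\right)$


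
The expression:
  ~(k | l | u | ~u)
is never true.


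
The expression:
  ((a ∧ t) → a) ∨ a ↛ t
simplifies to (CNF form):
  True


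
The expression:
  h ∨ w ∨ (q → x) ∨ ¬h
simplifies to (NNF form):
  True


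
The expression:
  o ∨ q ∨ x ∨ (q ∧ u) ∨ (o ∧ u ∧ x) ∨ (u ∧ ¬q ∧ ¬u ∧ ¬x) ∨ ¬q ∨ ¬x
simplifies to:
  True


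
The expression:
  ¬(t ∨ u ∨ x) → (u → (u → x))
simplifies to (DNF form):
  True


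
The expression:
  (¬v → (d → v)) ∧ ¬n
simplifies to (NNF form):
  ¬n ∧ (v ∨ ¬d)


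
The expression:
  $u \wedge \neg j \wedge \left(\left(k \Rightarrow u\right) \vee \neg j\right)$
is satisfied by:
  {u: True, j: False}


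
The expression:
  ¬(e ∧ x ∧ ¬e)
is always true.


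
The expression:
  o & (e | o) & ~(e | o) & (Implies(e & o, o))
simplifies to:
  False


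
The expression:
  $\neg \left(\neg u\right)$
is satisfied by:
  {u: True}


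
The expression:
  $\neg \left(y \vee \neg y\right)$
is never true.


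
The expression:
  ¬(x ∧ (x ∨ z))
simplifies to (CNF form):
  ¬x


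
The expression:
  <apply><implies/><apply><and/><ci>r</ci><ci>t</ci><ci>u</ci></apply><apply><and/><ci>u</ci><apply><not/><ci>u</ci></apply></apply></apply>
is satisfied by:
  {u: False, t: False, r: False}
  {r: True, u: False, t: False}
  {t: True, u: False, r: False}
  {r: True, t: True, u: False}
  {u: True, r: False, t: False}
  {r: True, u: True, t: False}
  {t: True, u: True, r: False}


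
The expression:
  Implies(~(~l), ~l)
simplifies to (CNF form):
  ~l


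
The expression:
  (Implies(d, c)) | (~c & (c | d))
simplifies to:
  True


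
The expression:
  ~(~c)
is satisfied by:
  {c: True}


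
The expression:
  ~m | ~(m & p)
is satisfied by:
  {p: False, m: False}
  {m: True, p: False}
  {p: True, m: False}


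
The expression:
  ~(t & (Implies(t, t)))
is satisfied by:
  {t: False}


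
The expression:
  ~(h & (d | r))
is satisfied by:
  {r: False, h: False, d: False}
  {d: True, r: False, h: False}
  {r: True, d: False, h: False}
  {d: True, r: True, h: False}
  {h: True, d: False, r: False}


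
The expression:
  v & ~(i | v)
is never true.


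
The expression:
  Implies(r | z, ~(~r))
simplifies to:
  r | ~z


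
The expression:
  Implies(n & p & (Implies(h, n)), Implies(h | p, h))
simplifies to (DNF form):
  h | ~n | ~p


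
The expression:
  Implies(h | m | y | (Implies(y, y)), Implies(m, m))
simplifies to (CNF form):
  True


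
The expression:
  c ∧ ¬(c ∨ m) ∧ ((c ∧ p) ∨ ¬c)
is never true.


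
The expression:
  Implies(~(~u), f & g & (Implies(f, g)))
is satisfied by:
  {g: True, f: True, u: False}
  {g: True, f: False, u: False}
  {f: True, g: False, u: False}
  {g: False, f: False, u: False}
  {g: True, u: True, f: True}


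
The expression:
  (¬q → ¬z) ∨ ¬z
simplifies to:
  q ∨ ¬z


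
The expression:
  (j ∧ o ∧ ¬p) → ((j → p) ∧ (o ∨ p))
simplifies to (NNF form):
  p ∨ ¬j ∨ ¬o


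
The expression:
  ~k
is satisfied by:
  {k: False}


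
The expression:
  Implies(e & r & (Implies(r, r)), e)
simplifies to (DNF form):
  True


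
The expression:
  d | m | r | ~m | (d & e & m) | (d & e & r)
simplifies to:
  True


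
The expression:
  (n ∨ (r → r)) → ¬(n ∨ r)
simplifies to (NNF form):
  ¬n ∧ ¬r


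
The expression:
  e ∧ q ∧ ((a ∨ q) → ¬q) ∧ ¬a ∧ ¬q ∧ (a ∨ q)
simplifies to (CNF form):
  False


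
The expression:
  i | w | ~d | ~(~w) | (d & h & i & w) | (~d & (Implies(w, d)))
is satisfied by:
  {i: True, w: True, d: False}
  {i: True, w: False, d: False}
  {w: True, i: False, d: False}
  {i: False, w: False, d: False}
  {i: True, d: True, w: True}
  {i: True, d: True, w: False}
  {d: True, w: True, i: False}


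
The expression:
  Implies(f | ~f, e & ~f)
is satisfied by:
  {e: True, f: False}


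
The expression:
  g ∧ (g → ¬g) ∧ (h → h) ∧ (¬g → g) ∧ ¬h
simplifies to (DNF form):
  False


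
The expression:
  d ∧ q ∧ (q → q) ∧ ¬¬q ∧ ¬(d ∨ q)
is never true.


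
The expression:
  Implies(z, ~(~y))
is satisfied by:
  {y: True, z: False}
  {z: False, y: False}
  {z: True, y: True}


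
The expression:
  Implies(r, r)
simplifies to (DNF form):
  True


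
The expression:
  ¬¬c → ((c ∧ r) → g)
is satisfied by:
  {g: True, c: False, r: False}
  {c: False, r: False, g: False}
  {r: True, g: True, c: False}
  {r: True, c: False, g: False}
  {g: True, c: True, r: False}
  {c: True, g: False, r: False}
  {r: True, c: True, g: True}


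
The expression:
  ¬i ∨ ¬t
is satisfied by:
  {t: False, i: False}
  {i: True, t: False}
  {t: True, i: False}


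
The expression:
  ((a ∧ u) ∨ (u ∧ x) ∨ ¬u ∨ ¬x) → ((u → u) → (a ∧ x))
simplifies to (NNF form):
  a ∧ x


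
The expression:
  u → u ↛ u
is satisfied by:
  {u: False}


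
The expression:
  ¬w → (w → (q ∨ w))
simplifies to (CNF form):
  True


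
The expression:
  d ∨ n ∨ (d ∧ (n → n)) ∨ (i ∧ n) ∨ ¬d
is always true.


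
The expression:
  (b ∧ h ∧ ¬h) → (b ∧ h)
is always true.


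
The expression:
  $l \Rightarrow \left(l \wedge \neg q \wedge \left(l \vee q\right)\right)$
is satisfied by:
  {l: False, q: False}
  {q: True, l: False}
  {l: True, q: False}


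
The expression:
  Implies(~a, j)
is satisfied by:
  {a: True, j: True}
  {a: True, j: False}
  {j: True, a: False}


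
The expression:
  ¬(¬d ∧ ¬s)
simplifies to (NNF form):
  d ∨ s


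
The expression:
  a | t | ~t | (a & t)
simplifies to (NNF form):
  True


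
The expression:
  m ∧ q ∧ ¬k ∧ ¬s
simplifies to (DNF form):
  m ∧ q ∧ ¬k ∧ ¬s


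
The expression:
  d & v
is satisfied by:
  {d: True, v: True}


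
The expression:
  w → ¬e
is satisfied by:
  {w: False, e: False}
  {e: True, w: False}
  {w: True, e: False}


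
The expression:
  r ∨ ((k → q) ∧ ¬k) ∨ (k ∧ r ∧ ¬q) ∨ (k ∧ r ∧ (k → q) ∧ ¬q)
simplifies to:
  r ∨ ¬k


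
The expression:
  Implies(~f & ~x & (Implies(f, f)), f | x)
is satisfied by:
  {x: True, f: True}
  {x: True, f: False}
  {f: True, x: False}


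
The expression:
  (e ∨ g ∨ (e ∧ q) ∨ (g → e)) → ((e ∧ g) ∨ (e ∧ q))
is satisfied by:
  {e: True, q: True, g: True}
  {e: True, q: True, g: False}
  {e: True, g: True, q: False}


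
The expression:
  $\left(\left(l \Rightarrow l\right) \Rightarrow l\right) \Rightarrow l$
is always true.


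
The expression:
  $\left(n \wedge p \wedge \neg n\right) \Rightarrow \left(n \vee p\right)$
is always true.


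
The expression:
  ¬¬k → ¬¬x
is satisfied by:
  {x: True, k: False}
  {k: False, x: False}
  {k: True, x: True}


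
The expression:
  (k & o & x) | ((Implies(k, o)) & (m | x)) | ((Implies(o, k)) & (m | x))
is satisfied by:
  {x: True, m: True}
  {x: True, m: False}
  {m: True, x: False}


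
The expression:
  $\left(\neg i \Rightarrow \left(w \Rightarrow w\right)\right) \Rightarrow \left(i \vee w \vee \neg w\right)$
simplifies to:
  $\text{True}$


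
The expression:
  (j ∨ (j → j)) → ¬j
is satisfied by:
  {j: False}


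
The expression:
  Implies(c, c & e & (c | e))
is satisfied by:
  {e: True, c: False}
  {c: False, e: False}
  {c: True, e: True}


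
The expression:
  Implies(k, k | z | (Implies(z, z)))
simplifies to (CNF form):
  True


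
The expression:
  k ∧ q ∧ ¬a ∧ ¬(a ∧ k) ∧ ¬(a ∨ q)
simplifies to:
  False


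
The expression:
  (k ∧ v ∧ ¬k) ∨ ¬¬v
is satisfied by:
  {v: True}


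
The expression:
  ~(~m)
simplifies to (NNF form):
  m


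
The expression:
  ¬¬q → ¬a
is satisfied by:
  {q: False, a: False}
  {a: True, q: False}
  {q: True, a: False}


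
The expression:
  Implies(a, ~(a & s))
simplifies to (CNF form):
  ~a | ~s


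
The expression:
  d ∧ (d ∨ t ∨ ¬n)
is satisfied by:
  {d: True}


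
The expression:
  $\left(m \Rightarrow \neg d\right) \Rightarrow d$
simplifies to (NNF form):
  $d$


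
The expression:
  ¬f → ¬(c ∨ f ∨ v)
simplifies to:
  f ∨ (¬c ∧ ¬v)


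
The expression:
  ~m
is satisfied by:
  {m: False}


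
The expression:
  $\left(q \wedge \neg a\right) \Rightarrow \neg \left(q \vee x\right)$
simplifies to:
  $a \vee \neg q$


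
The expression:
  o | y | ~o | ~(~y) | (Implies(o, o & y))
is always true.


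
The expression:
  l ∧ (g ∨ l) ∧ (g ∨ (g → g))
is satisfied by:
  {l: True}


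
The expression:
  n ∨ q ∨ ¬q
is always true.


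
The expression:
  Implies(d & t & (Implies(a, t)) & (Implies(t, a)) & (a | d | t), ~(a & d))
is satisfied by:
  {t: False, d: False, a: False}
  {a: True, t: False, d: False}
  {d: True, t: False, a: False}
  {a: True, d: True, t: False}
  {t: True, a: False, d: False}
  {a: True, t: True, d: False}
  {d: True, t: True, a: False}


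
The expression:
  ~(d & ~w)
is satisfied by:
  {w: True, d: False}
  {d: False, w: False}
  {d: True, w: True}


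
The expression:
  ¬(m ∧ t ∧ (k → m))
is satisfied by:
  {m: False, t: False}
  {t: True, m: False}
  {m: True, t: False}


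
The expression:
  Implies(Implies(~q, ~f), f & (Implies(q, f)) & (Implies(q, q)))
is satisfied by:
  {f: True}


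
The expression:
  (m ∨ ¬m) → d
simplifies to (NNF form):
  d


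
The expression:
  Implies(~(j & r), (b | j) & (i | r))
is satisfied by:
  {i: True, r: True, j: True, b: True}
  {i: True, r: True, j: True, b: False}
  {i: True, r: True, b: True, j: False}
  {i: True, j: True, b: True, r: False}
  {i: True, j: True, b: False, r: False}
  {i: True, j: False, b: True, r: False}
  {r: True, j: True, b: True, i: False}
  {r: True, j: True, b: False, i: False}
  {r: True, b: True, j: False, i: False}


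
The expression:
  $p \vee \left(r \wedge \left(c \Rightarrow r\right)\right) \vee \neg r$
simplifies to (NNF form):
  $\text{True}$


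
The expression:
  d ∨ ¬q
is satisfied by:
  {d: True, q: False}
  {q: False, d: False}
  {q: True, d: True}


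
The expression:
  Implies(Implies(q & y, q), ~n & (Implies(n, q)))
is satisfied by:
  {n: False}


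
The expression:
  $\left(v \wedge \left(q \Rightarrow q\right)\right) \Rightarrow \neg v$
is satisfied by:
  {v: False}


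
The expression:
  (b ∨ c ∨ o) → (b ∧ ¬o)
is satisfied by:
  {b: True, o: False, c: False}
  {o: False, c: False, b: False}
  {b: True, c: True, o: False}


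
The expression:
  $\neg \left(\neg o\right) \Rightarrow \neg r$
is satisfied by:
  {o: False, r: False}
  {r: True, o: False}
  {o: True, r: False}


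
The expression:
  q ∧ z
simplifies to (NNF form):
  q ∧ z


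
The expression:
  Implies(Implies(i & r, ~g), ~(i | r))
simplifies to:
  (g | ~r) & (i | ~r) & (r | ~i)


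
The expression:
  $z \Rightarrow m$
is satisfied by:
  {m: True, z: False}
  {z: False, m: False}
  {z: True, m: True}


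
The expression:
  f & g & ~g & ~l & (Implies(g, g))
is never true.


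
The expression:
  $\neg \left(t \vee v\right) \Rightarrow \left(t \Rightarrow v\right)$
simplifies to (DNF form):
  $\text{True}$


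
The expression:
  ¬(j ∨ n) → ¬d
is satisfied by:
  {n: True, j: True, d: False}
  {n: True, j: False, d: False}
  {j: True, n: False, d: False}
  {n: False, j: False, d: False}
  {n: True, d: True, j: True}
  {n: True, d: True, j: False}
  {d: True, j: True, n: False}


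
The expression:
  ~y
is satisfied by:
  {y: False}


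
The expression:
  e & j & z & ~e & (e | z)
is never true.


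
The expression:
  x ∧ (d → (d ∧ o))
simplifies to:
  x ∧ (o ∨ ¬d)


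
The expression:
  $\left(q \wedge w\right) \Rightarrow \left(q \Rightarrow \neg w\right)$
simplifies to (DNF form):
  $\neg q \vee \neg w$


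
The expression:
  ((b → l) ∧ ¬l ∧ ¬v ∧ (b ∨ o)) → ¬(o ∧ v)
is always true.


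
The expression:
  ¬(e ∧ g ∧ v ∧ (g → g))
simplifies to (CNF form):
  ¬e ∨ ¬g ∨ ¬v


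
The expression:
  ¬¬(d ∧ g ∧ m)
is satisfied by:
  {m: True, d: True, g: True}


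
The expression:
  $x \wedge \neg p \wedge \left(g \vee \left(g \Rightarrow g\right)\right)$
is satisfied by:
  {x: True, p: False}


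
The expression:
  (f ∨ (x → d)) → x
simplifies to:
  x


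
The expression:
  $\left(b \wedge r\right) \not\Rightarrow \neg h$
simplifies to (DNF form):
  $b \wedge h \wedge r$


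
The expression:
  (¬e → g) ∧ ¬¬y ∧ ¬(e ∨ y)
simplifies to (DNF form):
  False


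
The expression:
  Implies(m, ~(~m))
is always true.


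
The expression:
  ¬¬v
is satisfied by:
  {v: True}


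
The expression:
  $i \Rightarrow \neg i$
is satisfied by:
  {i: False}


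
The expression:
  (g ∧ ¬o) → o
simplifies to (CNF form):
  o ∨ ¬g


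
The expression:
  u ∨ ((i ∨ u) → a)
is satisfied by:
  {a: True, u: True, i: False}
  {a: True, u: False, i: False}
  {u: True, a: False, i: False}
  {a: False, u: False, i: False}
  {a: True, i: True, u: True}
  {a: True, i: True, u: False}
  {i: True, u: True, a: False}


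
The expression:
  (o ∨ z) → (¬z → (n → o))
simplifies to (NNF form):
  True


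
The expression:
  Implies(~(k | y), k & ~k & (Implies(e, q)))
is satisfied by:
  {y: True, k: True}
  {y: True, k: False}
  {k: True, y: False}


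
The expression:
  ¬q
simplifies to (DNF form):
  ¬q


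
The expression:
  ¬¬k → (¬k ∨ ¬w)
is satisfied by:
  {w: False, k: False}
  {k: True, w: False}
  {w: True, k: False}


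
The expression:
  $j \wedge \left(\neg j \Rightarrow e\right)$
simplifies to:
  $j$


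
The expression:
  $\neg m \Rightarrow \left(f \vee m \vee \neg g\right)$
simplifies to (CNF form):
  $f \vee m \vee \neg g$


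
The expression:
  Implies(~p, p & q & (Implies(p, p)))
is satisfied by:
  {p: True}


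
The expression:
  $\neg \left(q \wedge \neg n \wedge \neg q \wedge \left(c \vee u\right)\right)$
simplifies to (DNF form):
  $\text{True}$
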